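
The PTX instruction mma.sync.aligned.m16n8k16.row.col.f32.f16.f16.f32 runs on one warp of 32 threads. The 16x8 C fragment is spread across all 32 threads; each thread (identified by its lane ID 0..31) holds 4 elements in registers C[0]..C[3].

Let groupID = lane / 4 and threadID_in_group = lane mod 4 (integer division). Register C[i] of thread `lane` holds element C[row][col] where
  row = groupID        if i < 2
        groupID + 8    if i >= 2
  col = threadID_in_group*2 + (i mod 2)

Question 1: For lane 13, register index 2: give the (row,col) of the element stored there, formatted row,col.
lane 13: grp=3 (13/4), tig=1 (13%4)
i=2: r=3+8=11, c=1*2+0=2

11,2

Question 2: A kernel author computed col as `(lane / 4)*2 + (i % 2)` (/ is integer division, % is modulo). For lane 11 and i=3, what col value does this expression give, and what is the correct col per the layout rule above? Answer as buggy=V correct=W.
`(lane / 4)*2 + (i % 2)`[11,3]->5
lane 11: g=2 (11/4), t=3 (11%4)
i=3: r=2+8=10, c=3*2+1=7
col: 5 vs 7

buggy=5 correct=7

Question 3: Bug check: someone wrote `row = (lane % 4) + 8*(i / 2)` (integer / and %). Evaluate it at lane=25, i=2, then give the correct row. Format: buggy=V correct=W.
buggy=9 correct=14

`(lane % 4) + 8*(i / 2)`[25,2]→9
L=25→G=25>>2=6, T=25&3=1
[2]→row 6+8=14  col 1·2+0=2
row: 9 vs 14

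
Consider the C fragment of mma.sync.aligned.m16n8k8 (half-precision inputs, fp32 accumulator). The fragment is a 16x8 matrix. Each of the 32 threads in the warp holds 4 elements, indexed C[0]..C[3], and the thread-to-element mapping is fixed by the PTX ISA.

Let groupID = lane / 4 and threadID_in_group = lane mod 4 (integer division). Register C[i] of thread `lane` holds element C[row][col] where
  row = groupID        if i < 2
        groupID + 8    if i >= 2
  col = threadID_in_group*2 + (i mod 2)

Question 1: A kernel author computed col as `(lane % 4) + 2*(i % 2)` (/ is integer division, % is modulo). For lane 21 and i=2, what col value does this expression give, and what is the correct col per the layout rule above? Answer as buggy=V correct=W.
buggy=1 correct=2

`(lane % 4) + 2*(i % 2)`[21,2]->1
21: g=5,t=1
[2] (5+8,1*2+0) = (13,2)
col: 1 vs 2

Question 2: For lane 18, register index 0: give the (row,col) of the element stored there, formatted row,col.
lane 18->18/4=4, 18 mod 4=2
i=0  r:4+0->4  c:2·2+0->4

4,4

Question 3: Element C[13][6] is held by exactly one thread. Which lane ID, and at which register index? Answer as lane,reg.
23,2

r:13=>grp=5,rB=1  c:6=>tig=3,lo=0
L=5*4+3=23  i=1*2+0=2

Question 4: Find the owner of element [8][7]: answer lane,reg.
r=8→G=0,rhi=1  c=7→T=3,p=1
L=0*4+3=3  i=1*2+1=3

3,3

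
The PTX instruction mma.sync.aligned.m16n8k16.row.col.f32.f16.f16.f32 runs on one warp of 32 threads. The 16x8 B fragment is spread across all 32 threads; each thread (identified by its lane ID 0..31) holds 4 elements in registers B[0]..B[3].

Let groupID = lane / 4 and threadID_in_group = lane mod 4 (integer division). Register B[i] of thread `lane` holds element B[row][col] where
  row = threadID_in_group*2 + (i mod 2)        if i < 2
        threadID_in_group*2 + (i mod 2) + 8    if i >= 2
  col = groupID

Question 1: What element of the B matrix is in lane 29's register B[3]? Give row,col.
L=29→G=29>>2=7, T=29&3=1
[3]→row 1·2+1+8=11  col G=7

11,7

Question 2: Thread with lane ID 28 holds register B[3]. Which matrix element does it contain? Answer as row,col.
L=28→G=28>>2=7, T=28&3=0
[3]→row 0·2+1+8=9  col G=7

9,7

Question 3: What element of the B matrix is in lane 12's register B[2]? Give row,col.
lane 12→12/4=3, 12 mod 4=0
i=2  r:2·0+0+8→8  c:3

8,3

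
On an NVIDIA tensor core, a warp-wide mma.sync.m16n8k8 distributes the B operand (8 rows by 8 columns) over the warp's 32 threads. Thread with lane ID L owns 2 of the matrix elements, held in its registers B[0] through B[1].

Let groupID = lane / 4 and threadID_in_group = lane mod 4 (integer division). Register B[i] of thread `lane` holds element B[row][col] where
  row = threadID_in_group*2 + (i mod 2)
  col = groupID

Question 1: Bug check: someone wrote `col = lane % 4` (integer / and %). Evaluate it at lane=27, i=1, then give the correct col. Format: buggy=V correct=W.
`lane % 4`[27,1]=>3
lane 27=>27/4=6, 27 mod 4=3
i=1  r:2·3+1=>7  c:6
col: 3 vs 6

buggy=3 correct=6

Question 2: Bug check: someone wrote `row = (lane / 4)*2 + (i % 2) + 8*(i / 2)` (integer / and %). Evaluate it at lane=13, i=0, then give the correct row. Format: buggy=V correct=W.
`(lane / 4)*2 + (i % 2) + 8*(i / 2)`[13,0]=>6
lane 13: grp=3 (13/4), tig=1 (13%4)
i=0: r=1*2+0=2, c=grp=3
row: 6 vs 2

buggy=6 correct=2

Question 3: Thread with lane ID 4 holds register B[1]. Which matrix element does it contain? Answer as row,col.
lane 4=>4/4=1, 4 mod 4=0
i=1  r:2·0+1=>1  c:1

1,1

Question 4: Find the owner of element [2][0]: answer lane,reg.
c=0->g=0  r=2->t=1,b0=0
L=0*4+1=1  i=0=0

1,0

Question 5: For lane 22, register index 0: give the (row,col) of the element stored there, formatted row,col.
4,5

L=22→G=22>>2=5, T=22&3=2
[0]→row 2·2+0=4  col G=5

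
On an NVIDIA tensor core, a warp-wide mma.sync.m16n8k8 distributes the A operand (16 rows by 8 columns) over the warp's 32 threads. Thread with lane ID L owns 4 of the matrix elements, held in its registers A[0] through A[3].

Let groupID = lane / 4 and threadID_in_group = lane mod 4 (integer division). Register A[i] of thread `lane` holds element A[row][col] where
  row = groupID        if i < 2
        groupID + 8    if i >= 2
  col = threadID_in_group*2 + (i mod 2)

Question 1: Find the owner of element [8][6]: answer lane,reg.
r=8->g=0,rb=1  c=6->t=3,b0=0
L=0*4+3=3  i=1*2+0=2

3,2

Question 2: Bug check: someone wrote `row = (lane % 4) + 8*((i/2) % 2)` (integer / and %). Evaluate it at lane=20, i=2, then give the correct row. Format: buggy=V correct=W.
buggy=8 correct=13

`(lane % 4) + 8*((i/2) % 2)`[20,2]→8
20: G=5,T=0
[2] (5+8,0*2+0) = (13,0)
row: 8 vs 13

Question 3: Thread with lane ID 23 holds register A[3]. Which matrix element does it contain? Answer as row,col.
lane 23=>23/4=5, 23 mod 4=3
i=3  r:5+8=>13  c:2·3+1=>7

13,7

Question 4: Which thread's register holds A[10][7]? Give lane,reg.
r=10→G=2,rhi=1  c=7→T=3,p=1
L=2*4+3=11  i=1*2+1=3

11,3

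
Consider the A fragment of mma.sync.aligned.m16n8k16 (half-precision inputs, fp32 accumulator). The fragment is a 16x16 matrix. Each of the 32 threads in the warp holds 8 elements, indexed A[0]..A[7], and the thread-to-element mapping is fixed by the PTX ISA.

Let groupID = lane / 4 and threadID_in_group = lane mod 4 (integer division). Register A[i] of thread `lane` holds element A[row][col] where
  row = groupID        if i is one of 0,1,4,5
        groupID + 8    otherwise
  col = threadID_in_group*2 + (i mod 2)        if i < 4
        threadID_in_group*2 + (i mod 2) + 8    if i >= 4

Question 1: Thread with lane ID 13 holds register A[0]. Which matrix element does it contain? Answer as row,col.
13: G=3,T=1
[0] (3+0,1*2+0+0) = (3,2)

3,2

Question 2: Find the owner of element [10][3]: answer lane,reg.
9,3

r=10→G=2,rhi=1  c=3→chi=0,T=1,p=1
L=2*4+1=9  i=0*4+1*2+1=3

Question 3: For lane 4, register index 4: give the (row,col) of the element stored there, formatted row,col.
1,8

4: gr=1,th=0
[4] (1+0,0*2+0+8) = (1,8)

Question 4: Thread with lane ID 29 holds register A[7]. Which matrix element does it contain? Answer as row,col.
lane 29: grp=7 (29/4), tig=1 (29%4)
i=7: r=7+8=15, c=1*2+1+8=11

15,11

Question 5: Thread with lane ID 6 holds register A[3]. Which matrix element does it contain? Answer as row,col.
9,5

6: G=1,T=2
[3] (1+8,2*2+1+0) = (9,5)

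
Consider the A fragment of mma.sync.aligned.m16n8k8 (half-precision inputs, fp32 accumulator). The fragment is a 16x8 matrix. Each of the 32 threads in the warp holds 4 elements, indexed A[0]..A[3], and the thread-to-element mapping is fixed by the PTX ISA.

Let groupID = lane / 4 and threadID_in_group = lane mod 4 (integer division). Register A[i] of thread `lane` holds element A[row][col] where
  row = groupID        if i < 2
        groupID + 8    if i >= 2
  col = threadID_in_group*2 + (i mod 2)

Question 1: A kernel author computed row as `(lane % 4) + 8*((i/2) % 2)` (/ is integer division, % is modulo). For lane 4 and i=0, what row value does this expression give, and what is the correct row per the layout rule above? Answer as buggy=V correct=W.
buggy=0 correct=1

`(lane % 4) + 8*((i/2) % 2)`[4,0]→0
L=4→G=4>>2=1, T=4&3=0
[0]→row 1+0=1  col 0·2+0=0
row: 0 vs 1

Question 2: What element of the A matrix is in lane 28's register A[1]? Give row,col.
7,1

lane 28: g=7 (28/4), t=0 (28%4)
i=1: r=7+0=7, c=0*2+1=1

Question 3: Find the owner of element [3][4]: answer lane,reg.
r=3→G=3,rhi=0  c=4→T=2,p=0
L=3*4+2=14  i=0*2+0=0

14,0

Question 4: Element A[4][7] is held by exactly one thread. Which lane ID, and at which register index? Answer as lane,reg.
19,1

r=4->g=4,rb=0  c=7->t=3,b0=1
L=4*4+3=19  i=0*2+1=1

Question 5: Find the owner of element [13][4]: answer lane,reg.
22,2

r=13⇒gr=5,Rb=1  c=4⇒th=2,odd=0
L=5*4+2=22  i=1*2+0=2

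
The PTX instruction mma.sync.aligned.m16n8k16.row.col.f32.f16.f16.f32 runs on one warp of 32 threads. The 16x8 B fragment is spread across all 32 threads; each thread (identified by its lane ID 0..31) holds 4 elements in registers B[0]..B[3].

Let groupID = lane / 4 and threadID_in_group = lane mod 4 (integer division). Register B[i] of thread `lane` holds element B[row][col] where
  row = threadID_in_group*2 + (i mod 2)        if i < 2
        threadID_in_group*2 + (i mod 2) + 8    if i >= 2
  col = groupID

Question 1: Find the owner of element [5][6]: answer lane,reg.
26,1

c=6→G=6  r=5→rhi=0,T=2,p=1
L=6*4+2=26  i=0*2+1=1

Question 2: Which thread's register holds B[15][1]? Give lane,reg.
c=1->g=1  r=15->rb=1,t=3,b0=1
L=1*4+3=7  i=1*2+1=3

7,3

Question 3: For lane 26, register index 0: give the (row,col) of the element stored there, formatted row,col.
4,6

L=26⇒gr=26>>2=6, th=26&3=2
[0]⇒row 2·2+0+0=4  col gr=6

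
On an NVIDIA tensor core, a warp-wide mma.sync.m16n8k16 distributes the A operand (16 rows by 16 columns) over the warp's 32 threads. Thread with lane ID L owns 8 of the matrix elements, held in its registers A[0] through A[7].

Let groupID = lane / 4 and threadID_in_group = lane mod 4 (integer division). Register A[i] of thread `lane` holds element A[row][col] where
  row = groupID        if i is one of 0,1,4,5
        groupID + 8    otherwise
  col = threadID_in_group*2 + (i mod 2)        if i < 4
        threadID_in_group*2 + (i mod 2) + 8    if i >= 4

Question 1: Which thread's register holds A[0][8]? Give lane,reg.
r=0⇒gr=0,Rb=0  c=8⇒Cb=1,th=0,odd=0
L=0*4+0=0  i=1*4+0*2+0=4

0,4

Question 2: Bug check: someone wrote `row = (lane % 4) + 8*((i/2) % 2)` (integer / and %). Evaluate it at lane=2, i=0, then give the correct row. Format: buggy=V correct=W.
`(lane % 4) + 8*((i/2) % 2)`[2,0]->2
lane 2->2/4=0, 2 mod 4=2
i=0  r:0+0->0  c:2·2+0+0->4
row: 2 vs 0

buggy=2 correct=0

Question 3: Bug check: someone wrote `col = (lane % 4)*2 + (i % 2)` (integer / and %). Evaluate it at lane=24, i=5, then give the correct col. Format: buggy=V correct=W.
`(lane % 4)*2 + (i % 2)`[24,5]->1
lane 24: gid=6 (24/4), tid=0 (24%4)
i=5: r=6+0=6, c=0*2+1+8=9
col: 1 vs 9

buggy=1 correct=9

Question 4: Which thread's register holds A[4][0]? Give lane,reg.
r=4⇒gr=4,Rb=0  c=0⇒Cb=0,th=0,odd=0
L=4*4+0=16  i=0*4+0*2+0=0

16,0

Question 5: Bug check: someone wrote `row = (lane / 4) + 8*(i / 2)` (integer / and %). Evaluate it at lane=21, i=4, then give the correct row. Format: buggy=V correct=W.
buggy=21 correct=5

`(lane / 4) + 8*(i / 2)`[21,4]→21
lane 21→21/4=5, 21 mod 4=1
i=4  r:5+0→5  c:2·1+0+8→10
row: 21 vs 5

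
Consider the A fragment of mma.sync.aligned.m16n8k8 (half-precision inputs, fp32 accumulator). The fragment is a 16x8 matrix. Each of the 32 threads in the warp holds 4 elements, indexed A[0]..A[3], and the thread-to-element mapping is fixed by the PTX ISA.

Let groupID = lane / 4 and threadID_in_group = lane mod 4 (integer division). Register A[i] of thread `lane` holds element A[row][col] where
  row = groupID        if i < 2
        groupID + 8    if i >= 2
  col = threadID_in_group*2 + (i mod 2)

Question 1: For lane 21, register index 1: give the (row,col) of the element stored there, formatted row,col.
lane 21: gid=5 (21/4), tid=1 (21%4)
i=1: r=5+0=5, c=1*2+1=3

5,3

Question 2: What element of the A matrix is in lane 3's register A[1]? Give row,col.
lane 3: g=0 (3/4), t=3 (3%4)
i=1: r=0+0=0, c=3*2+1=7

0,7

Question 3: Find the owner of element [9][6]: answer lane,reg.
r=9→G=1,rhi=1  c=6→T=3,p=0
L=1*4+3=7  i=1*2+0=2

7,2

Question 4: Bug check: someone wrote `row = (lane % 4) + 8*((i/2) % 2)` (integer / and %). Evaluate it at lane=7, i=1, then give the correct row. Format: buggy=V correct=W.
`(lane % 4) + 8*((i/2) % 2)`[7,1]=>3
7: grp=1,tig=3
[1] (1+0,3*2+1) = (1,7)
row: 3 vs 1

buggy=3 correct=1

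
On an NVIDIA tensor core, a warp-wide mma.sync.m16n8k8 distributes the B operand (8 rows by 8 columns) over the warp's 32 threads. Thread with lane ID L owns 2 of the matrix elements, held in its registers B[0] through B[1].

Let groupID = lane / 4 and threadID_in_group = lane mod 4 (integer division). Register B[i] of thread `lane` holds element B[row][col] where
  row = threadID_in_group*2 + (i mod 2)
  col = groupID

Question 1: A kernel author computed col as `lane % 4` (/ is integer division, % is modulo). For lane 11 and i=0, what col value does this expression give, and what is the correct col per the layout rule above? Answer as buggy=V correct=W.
`lane % 4`[11,0]→3
L=11→G=11>>2=2, T=11&3=3
[0]→row 3·2+0=6  col G=2
col: 3 vs 2

buggy=3 correct=2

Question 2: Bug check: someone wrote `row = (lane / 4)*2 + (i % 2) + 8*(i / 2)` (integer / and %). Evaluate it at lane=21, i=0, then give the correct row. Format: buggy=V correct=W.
buggy=10 correct=2

`(lane / 4)*2 + (i % 2) + 8*(i / 2)`[21,0]->10
21: gid=5,tid=1
[0] (1*2+0,5) = (2,5)
row: 10 vs 2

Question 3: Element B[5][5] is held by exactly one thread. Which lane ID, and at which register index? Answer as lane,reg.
22,1

c:5=>grp=5  r:5=>tig=2,lo=1
L=5*4+2=22  i=1=1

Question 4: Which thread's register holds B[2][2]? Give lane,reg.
c:2=>grp=2  r:2=>tig=1,lo=0
L=2*4+1=9  i=0=0

9,0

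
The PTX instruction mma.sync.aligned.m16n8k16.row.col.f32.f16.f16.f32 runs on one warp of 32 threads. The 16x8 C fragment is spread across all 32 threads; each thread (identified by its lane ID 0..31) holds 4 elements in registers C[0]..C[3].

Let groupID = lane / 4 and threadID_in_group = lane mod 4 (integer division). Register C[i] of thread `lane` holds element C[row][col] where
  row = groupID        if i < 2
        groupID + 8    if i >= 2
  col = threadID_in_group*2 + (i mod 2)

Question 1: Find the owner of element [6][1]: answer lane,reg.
24,1

r:6=>grp=6,rB=0  c:1=>tig=0,lo=1
L=6*4+0=24  i=0*2+1=1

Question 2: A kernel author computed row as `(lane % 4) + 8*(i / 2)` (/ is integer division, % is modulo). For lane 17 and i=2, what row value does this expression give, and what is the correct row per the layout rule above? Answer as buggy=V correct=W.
`(lane % 4) + 8*(i / 2)`[17,2]⇒9
lane 17: gr=4 (17/4), th=1 (17%4)
i=2: r=4+8=12, c=1*2+0=2
row: 9 vs 12

buggy=9 correct=12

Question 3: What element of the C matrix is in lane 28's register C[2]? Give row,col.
15,0

lane 28->28/4=7, 28 mod 4=0
i=2  r:7+8->15  c:2·0+0->0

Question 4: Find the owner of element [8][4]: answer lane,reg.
r=8→G=0,rhi=1  c=4→T=2,p=0
L=0*4+2=2  i=1*2+0=2

2,2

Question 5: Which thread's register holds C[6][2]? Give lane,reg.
r=6⇒gr=6,Rb=0  c=2⇒th=1,odd=0
L=6*4+1=25  i=0*2+0=0

25,0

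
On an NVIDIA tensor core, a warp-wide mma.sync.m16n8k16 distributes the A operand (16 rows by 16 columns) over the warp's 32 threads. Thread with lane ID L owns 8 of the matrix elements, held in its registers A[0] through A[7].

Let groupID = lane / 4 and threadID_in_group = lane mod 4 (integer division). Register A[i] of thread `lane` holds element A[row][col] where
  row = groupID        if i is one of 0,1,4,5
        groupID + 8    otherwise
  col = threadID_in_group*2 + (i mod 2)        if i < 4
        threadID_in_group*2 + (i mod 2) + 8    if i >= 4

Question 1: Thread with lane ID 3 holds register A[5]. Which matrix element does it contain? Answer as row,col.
0,15

3: grp=0,tig=3
[5] (0+0,3*2+1+8) = (0,15)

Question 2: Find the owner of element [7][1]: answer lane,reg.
28,1

r: 7->gid=7,r8=0  c: 1->c8=0,tid=0,i&1=1
L=7*4+0=28  i=0*4+0*2+1=1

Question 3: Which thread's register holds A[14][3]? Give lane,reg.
r=14->g=6,rb=1  c=3->cb=0,t=1,b0=1
L=6*4+1=25  i=0*4+1*2+1=3

25,3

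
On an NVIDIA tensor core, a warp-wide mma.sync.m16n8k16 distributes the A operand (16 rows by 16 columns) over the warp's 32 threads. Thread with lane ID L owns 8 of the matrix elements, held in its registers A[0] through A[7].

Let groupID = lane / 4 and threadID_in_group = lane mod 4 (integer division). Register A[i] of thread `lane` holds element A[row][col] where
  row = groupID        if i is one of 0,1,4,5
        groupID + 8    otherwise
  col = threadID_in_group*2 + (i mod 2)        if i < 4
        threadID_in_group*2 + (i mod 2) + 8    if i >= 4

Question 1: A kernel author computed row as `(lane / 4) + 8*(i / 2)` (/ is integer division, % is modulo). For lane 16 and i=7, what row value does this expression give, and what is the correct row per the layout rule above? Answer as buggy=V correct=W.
`(lane / 4) + 8*(i / 2)`[16,7]→28
16: G=4,T=0
[7] (4+8,0*2+1+8) = (12,9)
row: 28 vs 12

buggy=28 correct=12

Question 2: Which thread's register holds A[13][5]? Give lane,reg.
r=13→G=5,rhi=1  c=5→chi=0,T=2,p=1
L=5*4+2=22  i=0*4+1*2+1=3

22,3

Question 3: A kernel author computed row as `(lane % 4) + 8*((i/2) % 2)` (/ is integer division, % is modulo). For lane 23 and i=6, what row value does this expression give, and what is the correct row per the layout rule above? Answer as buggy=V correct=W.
`(lane % 4) + 8*((i/2) % 2)`[23,6]->11
23: g=5,t=3
[6] (5+8,3*2+0+8) = (13,14)
row: 11 vs 13

buggy=11 correct=13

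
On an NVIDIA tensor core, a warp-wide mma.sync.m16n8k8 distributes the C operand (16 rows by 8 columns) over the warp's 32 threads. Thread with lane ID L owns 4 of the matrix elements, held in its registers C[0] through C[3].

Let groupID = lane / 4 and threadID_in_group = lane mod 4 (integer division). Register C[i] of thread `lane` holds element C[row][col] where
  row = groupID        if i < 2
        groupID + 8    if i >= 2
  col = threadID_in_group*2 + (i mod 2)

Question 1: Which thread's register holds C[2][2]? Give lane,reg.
r=2→G=2,rhi=0  c=2→T=1,p=0
L=2*4+1=9  i=0*2+0=0

9,0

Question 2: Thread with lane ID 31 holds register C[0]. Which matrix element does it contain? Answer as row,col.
lane 31: gr=7 (31/4), th=3 (31%4)
i=0: r=7+0=7, c=3*2+0=6

7,6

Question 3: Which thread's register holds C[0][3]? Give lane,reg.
r=0->g=0,rb=0  c=3->t=1,b0=1
L=0*4+1=1  i=0*2+1=1

1,1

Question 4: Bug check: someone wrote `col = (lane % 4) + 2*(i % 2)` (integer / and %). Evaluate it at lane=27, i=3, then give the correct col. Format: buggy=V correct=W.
buggy=5 correct=7

`(lane % 4) + 2*(i % 2)`[27,3]->5
lane 27: g=6 (27/4), t=3 (27%4)
i=3: r=6+8=14, c=3*2+1=7
col: 5 vs 7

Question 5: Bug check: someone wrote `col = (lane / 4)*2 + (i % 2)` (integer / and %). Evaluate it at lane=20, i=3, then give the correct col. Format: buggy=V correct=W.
buggy=11 correct=1

`(lane / 4)*2 + (i % 2)`[20,3]→11
lane 20: G=5 (20/4), T=0 (20%4)
i=3: r=5+8=13, c=0*2+1=1
col: 11 vs 1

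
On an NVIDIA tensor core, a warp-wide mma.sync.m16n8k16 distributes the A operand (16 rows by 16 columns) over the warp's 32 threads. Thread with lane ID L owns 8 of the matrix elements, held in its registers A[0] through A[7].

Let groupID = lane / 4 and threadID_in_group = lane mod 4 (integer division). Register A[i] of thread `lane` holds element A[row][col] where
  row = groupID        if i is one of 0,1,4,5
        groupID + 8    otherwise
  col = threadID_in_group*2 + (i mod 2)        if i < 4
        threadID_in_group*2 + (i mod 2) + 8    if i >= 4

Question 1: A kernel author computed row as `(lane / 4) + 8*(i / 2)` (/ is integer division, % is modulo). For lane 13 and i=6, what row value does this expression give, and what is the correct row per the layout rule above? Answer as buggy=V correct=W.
buggy=27 correct=11

`(lane / 4) + 8*(i / 2)`[13,6]⇒27
13: gr=3,th=1
[6] (3+8,1*2+0+8) = (11,10)
row: 27 vs 11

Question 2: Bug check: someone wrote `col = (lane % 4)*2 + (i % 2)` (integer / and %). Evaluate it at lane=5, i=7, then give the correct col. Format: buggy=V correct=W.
`(lane % 4)*2 + (i % 2)`[5,7]=>3
lane 5=>5/4=1, 5 mod 4=1
i=7  r:1+8=>9  c:2·1+1+8=>11
col: 3 vs 11

buggy=3 correct=11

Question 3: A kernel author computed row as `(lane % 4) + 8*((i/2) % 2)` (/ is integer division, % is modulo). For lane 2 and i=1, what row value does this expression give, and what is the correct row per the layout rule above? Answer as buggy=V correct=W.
buggy=2 correct=0

`(lane % 4) + 8*((i/2) % 2)`[2,1]->2
lane 2: g=0 (2/4), t=2 (2%4)
i=1: r=0+0=0, c=2*2+1+0=5
row: 2 vs 0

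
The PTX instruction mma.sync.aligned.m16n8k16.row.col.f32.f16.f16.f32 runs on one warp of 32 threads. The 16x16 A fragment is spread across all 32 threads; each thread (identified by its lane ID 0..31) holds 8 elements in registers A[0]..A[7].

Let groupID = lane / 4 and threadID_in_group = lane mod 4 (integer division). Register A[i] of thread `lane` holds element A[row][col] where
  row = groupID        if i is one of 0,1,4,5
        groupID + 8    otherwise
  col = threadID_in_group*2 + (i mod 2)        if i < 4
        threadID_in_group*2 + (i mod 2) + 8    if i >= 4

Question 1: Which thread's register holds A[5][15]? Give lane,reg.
r: 5->gid=5,r8=0  c: 15->c8=1,tid=3,i&1=1
L=5*4+3=23  i=1*4+0*2+1=5

23,5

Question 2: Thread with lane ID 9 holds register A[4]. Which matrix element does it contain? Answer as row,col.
2,10

9: gr=2,th=1
[4] (2+0,1*2+0+8) = (2,10)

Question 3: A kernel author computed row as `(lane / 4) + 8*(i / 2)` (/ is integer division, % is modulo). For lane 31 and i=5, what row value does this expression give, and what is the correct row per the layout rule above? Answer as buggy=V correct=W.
buggy=23 correct=7

`(lane / 4) + 8*(i / 2)`[31,5]->23
lane 31->31/4=7, 31 mod 4=3
i=5  r:7+0->7  c:2·3+1+8->15
row: 23 vs 7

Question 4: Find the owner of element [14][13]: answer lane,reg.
r=14→G=6,rhi=1  c=13→chi=1,T=2,p=1
L=6*4+2=26  i=1*4+1*2+1=7

26,7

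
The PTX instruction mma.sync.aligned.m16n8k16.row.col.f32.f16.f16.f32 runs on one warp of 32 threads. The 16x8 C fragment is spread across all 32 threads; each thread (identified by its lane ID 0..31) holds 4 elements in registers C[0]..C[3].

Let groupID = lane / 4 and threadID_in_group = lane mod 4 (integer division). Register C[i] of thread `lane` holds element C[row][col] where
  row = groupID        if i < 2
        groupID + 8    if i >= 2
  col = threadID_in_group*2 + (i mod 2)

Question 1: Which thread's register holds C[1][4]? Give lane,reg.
r=1⇒gr=1,Rb=0  c=4⇒th=2,odd=0
L=1*4+2=6  i=0*2+0=0

6,0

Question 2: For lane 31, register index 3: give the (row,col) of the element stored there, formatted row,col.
15,7

L=31->gid=31>>2=7, tid=31&3=3
[3]->row 7+8=15  col 3·2+1=7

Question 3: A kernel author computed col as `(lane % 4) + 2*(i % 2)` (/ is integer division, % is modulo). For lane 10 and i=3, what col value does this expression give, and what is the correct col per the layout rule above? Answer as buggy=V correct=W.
buggy=4 correct=5

`(lane % 4) + 2*(i % 2)`[10,3]⇒4
lane 10⇒10/4=2, 10 mod 4=2
i=3  r:2+8⇒10  c:2·2+1⇒5
col: 4 vs 5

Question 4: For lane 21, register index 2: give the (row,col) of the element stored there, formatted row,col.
13,2

21: gr=5,th=1
[2] (5+8,1*2+0) = (13,2)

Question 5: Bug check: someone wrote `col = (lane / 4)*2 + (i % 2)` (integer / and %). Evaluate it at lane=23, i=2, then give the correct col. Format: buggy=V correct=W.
`(lane / 4)*2 + (i % 2)`[23,2]→10
lane 23: G=5 (23/4), T=3 (23%4)
i=2: r=5+8=13, c=3*2+0=6
col: 10 vs 6

buggy=10 correct=6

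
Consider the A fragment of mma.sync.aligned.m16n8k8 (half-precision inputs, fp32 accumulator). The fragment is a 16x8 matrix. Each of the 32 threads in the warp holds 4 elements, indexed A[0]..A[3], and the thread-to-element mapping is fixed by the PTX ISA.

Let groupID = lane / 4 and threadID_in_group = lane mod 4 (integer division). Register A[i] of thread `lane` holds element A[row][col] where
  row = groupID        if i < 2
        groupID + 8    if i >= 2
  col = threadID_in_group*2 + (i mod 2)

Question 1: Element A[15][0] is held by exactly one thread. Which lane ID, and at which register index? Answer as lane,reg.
r=15->g=7,rb=1  c=0->t=0,b0=0
L=7*4+0=28  i=1*2+0=2

28,2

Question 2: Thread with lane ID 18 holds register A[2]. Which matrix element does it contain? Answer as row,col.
L=18→G=18>>2=4, T=18&3=2
[2]→row 4+8=12  col 2·2+0=4

12,4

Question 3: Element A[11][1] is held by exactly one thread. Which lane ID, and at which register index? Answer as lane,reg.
r=11→G=3,rhi=1  c=1→T=0,p=1
L=3*4+0=12  i=1*2+1=3

12,3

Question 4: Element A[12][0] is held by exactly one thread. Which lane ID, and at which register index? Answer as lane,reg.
r=12->g=4,rb=1  c=0->t=0,b0=0
L=4*4+0=16  i=1*2+0=2

16,2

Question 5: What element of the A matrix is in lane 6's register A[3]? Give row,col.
lane 6⇒6/4=1, 6 mod 4=2
i=3  r:1+8⇒9  c:2·2+1⇒5

9,5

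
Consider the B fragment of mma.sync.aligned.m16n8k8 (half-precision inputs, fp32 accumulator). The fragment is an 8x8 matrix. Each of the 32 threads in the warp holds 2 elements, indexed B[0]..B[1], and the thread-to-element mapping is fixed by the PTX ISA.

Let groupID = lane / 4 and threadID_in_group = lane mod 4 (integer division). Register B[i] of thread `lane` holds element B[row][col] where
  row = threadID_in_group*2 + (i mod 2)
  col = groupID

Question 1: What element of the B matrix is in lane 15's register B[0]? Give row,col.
6,3

lane 15: grp=3 (15/4), tig=3 (15%4)
i=0: r=3*2+0=6, c=grp=3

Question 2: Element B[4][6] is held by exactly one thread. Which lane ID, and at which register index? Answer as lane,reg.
26,0

c: 6->gid=6  r: 4->tid=2,i&1=0
L=6*4+2=26  i=0=0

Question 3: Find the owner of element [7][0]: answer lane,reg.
3,1

c=0->g=0  r=7->t=3,b0=1
L=0*4+3=3  i=1=1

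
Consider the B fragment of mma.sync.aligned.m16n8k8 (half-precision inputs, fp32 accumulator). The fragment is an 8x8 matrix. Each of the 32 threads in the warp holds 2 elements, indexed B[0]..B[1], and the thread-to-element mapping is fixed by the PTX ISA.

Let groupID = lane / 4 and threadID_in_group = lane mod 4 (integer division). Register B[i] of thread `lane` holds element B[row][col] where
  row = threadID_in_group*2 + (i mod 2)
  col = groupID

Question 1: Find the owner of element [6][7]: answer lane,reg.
31,0

c: 7->gid=7  r: 6->tid=3,i&1=0
L=7*4+3=31  i=0=0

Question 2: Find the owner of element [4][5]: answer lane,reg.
c=5→G=5  r=4→T=2,p=0
L=5*4+2=22  i=0=0

22,0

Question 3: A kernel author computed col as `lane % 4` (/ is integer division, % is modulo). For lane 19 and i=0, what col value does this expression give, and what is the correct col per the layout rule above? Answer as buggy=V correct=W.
`lane % 4`[19,0]⇒3
19: gr=4,th=3
[0] (3*2+0,4) = (6,4)
col: 3 vs 4

buggy=3 correct=4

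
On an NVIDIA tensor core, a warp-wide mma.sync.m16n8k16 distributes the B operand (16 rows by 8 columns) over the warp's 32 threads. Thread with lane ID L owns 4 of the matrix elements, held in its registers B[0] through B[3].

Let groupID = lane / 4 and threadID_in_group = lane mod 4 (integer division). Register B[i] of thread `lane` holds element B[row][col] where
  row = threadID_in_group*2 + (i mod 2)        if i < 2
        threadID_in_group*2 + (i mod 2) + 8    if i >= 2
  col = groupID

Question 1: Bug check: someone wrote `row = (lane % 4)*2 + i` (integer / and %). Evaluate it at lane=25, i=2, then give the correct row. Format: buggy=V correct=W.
buggy=4 correct=10

`(lane % 4)*2 + i`[25,2]->4
L=25->g=25>>2=6, t=25&3=1
[2]->row 1·2+0+8=10  col g=6
row: 4 vs 10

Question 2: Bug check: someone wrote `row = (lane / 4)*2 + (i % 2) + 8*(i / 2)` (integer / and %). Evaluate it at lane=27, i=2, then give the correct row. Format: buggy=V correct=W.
buggy=20 correct=14

`(lane / 4)*2 + (i % 2) + 8*(i / 2)`[27,2]=>20
lane 27: grp=6 (27/4), tig=3 (27%4)
i=2: r=3*2+0+8=14, c=grp=6
row: 20 vs 14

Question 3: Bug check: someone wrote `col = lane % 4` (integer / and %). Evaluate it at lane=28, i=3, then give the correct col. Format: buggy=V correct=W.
`lane % 4`[28,3]=>0
lane 28=>28/4=7, 28 mod 4=0
i=3  r:2·0+1+8=>9  c:7
col: 0 vs 7

buggy=0 correct=7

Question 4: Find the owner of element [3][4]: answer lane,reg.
c=4⇒gr=4  r=3⇒Rb=0,th=1,odd=1
L=4*4+1=17  i=0*2+1=1

17,1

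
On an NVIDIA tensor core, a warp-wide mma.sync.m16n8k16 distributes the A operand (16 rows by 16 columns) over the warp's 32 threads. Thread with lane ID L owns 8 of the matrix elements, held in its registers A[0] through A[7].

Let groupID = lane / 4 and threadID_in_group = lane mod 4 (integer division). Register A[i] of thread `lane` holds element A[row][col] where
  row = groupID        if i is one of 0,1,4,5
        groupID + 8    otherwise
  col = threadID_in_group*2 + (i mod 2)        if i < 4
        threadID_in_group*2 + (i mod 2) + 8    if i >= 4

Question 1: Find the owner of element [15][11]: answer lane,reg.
29,7

r=15->g=7,rb=1  c=11->cb=1,t=1,b0=1
L=7*4+1=29  i=1*4+1*2+1=7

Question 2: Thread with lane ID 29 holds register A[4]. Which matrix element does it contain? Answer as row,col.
lane 29->29/4=7, 29 mod 4=1
i=4  r:7+0->7  c:2·1+0+8->10

7,10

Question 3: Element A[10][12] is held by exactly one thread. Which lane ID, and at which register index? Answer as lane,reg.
10,6

r=10→G=2,rhi=1  c=12→chi=1,T=2,p=0
L=2*4+2=10  i=1*4+1*2+0=6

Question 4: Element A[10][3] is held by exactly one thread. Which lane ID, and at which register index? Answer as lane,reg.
r: 10->gid=2,r8=1  c: 3->c8=0,tid=1,i&1=1
L=2*4+1=9  i=0*4+1*2+1=3

9,3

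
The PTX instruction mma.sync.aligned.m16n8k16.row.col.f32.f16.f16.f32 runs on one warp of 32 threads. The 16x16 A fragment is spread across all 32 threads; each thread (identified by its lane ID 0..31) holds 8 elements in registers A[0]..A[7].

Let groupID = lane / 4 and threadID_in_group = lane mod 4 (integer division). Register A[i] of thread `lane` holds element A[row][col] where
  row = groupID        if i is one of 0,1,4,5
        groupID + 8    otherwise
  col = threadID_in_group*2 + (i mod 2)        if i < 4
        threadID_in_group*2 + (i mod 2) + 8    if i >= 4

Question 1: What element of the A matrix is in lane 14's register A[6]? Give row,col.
11,12

14: g=3,t=2
[6] (3+8,2*2+0+8) = (11,12)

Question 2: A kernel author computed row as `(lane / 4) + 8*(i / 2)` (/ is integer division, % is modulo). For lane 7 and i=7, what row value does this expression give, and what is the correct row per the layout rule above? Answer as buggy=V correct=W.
`(lane / 4) + 8*(i / 2)`[7,7]->25
lane 7->7/4=1, 7 mod 4=3
i=7  r:1+8->9  c:2·3+1+8->15
row: 25 vs 9

buggy=25 correct=9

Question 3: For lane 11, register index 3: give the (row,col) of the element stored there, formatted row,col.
10,7

L=11→G=11>>2=2, T=11&3=3
[3]→row 2+8=10  col 3·2+1+0=7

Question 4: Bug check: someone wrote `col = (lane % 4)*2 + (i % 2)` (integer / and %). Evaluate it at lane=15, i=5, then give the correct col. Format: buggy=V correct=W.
`(lane % 4)*2 + (i % 2)`[15,5]⇒7
lane 15: gr=3 (15/4), th=3 (15%4)
i=5: r=3+0=3, c=3*2+1+8=15
col: 7 vs 15

buggy=7 correct=15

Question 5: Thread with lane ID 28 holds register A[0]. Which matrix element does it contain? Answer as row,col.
28: grp=7,tig=0
[0] (7+0,0*2+0+0) = (7,0)

7,0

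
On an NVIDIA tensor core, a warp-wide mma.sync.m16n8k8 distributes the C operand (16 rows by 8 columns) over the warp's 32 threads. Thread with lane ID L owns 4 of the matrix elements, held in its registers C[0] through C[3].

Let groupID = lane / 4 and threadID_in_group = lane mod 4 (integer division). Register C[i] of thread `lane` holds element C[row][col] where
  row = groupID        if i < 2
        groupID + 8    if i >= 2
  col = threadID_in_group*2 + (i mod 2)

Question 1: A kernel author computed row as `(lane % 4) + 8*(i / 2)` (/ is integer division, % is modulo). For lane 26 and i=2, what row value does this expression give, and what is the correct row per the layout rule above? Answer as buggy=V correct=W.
`(lane % 4) + 8*(i / 2)`[26,2]->10
26: gid=6,tid=2
[2] (6+8,2*2+0) = (14,4)
row: 10 vs 14

buggy=10 correct=14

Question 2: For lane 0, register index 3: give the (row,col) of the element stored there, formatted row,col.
L=0→G=0>>2=0, T=0&3=0
[3]→row 0+8=8  col 0·2+1=1

8,1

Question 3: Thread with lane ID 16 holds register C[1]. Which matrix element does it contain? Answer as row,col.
16: gid=4,tid=0
[1] (4+0,0*2+1) = (4,1)

4,1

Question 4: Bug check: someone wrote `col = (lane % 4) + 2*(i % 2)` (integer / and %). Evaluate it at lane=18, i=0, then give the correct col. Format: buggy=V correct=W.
buggy=2 correct=4

`(lane % 4) + 2*(i % 2)`[18,0]→2
18: G=4,T=2
[0] (4+0,2*2+0) = (4,4)
col: 2 vs 4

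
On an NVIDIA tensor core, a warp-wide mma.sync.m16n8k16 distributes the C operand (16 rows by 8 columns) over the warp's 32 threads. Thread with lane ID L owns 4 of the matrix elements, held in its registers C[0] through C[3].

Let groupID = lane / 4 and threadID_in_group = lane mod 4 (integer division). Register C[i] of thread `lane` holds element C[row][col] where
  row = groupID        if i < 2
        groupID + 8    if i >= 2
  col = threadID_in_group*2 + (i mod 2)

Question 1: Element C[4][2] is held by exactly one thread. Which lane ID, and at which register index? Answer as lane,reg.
r: 4->gid=4,r8=0  c: 2->tid=1,i&1=0
L=4*4+1=17  i=0*2+0=0

17,0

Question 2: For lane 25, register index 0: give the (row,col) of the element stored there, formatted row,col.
6,2

25: gid=6,tid=1
[0] (6+0,1*2+0) = (6,2)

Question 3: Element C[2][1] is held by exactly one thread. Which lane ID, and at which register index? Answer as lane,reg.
r:2=>grp=2,rB=0  c:1=>tig=0,lo=1
L=2*4+0=8  i=0*2+1=1

8,1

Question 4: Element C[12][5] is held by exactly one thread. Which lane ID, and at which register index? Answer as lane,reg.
18,3

r:12=>grp=4,rB=1  c:5=>tig=2,lo=1
L=4*4+2=18  i=1*2+1=3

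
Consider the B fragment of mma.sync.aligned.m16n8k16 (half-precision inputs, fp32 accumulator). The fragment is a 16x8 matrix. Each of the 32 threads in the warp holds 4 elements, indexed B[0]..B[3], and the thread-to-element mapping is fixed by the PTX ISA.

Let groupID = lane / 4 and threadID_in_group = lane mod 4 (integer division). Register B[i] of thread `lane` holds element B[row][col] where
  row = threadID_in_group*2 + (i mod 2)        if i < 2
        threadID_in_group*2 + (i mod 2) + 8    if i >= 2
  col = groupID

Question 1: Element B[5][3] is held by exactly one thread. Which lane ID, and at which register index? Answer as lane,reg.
c: 3->gid=3  r: 5->r8=0,tid=2,i&1=1
L=3*4+2=14  i=0*2+1=1

14,1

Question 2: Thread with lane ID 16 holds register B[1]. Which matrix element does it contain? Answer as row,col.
16: G=4,T=0
[1] (0*2+1+0,4) = (1,4)

1,4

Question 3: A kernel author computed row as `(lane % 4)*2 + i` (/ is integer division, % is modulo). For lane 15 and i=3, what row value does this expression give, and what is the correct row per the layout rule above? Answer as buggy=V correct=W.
`(lane % 4)*2 + i`[15,3]→9
lane 15→15/4=3, 15 mod 4=3
i=3  r:2·3+1+8→15  c:3
row: 9 vs 15

buggy=9 correct=15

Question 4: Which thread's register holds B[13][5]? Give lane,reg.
22,3

c=5->g=5  r=13->rb=1,t=2,b0=1
L=5*4+2=22  i=1*2+1=3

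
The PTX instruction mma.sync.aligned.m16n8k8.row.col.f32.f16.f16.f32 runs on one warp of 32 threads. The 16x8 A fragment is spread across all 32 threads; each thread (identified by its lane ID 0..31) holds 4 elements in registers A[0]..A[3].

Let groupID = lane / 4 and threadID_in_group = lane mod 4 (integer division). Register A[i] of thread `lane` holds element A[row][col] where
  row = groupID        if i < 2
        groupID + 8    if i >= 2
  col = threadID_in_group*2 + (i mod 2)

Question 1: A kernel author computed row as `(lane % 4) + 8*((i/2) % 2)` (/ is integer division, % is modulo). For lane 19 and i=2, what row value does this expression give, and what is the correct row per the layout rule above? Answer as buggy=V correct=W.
`(lane % 4) + 8*((i/2) % 2)`[19,2]->11
19: gid=4,tid=3
[2] (4+8,3*2+0) = (12,6)
row: 11 vs 12

buggy=11 correct=12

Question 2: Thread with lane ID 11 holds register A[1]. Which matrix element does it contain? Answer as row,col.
L=11=>grp=11>>2=2, tig=11&3=3
[1]=>row 2+0=2  col 3·2+1=7

2,7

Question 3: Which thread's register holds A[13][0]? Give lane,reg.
20,2

r:13=>grp=5,rB=1  c:0=>tig=0,lo=0
L=5*4+0=20  i=1*2+0=2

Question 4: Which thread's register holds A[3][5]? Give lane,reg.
r:3=>grp=3,rB=0  c:5=>tig=2,lo=1
L=3*4+2=14  i=0*2+1=1

14,1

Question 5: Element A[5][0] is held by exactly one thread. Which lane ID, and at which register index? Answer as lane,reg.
20,0

r=5⇒gr=5,Rb=0  c=0⇒th=0,odd=0
L=5*4+0=20  i=0*2+0=0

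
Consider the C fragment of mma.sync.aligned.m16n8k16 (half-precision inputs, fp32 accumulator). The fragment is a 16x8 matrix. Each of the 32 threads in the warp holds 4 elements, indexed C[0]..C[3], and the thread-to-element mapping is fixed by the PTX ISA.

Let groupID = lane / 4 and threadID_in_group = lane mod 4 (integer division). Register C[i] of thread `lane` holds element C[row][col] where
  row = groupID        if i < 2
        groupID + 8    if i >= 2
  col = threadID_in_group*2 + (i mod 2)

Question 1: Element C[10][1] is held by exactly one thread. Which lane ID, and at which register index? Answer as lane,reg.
8,3

r=10⇒gr=2,Rb=1  c=1⇒th=0,odd=1
L=2*4+0=8  i=1*2+1=3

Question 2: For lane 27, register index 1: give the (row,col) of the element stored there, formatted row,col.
6,7

lane 27: G=6 (27/4), T=3 (27%4)
i=1: r=6+0=6, c=3*2+1=7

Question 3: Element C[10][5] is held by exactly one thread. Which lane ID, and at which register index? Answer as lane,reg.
r=10->g=2,rb=1  c=5->t=2,b0=1
L=2*4+2=10  i=1*2+1=3

10,3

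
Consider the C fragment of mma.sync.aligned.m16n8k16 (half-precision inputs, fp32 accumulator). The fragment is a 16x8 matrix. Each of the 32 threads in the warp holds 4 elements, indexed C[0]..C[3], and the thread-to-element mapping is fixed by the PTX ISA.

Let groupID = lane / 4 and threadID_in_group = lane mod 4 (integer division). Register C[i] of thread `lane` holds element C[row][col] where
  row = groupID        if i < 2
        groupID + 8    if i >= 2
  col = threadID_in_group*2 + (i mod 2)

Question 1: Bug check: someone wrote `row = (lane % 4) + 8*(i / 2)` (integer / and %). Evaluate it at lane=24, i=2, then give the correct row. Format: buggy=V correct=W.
buggy=8 correct=14

`(lane % 4) + 8*(i / 2)`[24,2]=>8
lane 24: grp=6 (24/4), tig=0 (24%4)
i=2: r=6+8=14, c=0*2+0=0
row: 8 vs 14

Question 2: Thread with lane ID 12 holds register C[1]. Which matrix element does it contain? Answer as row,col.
L=12->gid=12>>2=3, tid=12&3=0
[1]->row 3+0=3  col 0·2+1=1

3,1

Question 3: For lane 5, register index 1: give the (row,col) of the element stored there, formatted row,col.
lane 5→5/4=1, 5 mod 4=1
i=1  r:1+0→1  c:2·1+1→3

1,3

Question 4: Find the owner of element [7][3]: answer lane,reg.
r=7⇒gr=7,Rb=0  c=3⇒th=1,odd=1
L=7*4+1=29  i=0*2+1=1

29,1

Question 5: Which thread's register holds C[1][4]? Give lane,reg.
6,0

r=1→G=1,rhi=0  c=4→T=2,p=0
L=1*4+2=6  i=0*2+0=0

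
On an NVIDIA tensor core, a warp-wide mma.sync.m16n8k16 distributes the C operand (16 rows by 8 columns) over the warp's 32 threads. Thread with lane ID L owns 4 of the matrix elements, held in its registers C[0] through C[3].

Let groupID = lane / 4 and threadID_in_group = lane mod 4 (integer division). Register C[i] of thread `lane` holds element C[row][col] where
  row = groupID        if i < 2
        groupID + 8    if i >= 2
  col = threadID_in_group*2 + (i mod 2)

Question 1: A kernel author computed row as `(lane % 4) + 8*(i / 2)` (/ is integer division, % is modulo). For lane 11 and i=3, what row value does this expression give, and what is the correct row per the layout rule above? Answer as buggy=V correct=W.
buggy=11 correct=10

`(lane % 4) + 8*(i / 2)`[11,3]→11
lane 11: G=2 (11/4), T=3 (11%4)
i=3: r=2+8=10, c=3*2+1=7
row: 11 vs 10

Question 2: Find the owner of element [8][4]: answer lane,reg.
2,2

r=8⇒gr=0,Rb=1  c=4⇒th=2,odd=0
L=0*4+2=2  i=1*2+0=2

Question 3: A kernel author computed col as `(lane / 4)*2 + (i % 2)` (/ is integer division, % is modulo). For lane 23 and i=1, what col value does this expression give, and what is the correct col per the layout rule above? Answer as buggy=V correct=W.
`(lane / 4)*2 + (i % 2)`[23,1]->11
23: gid=5,tid=3
[1] (5+0,3*2+1) = (5,7)
col: 11 vs 7

buggy=11 correct=7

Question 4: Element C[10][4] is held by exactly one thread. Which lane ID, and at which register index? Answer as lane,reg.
10,2

r=10→G=2,rhi=1  c=4→T=2,p=0
L=2*4+2=10  i=1*2+0=2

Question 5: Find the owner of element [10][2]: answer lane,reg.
9,2

r: 10->gid=2,r8=1  c: 2->tid=1,i&1=0
L=2*4+1=9  i=1*2+0=2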